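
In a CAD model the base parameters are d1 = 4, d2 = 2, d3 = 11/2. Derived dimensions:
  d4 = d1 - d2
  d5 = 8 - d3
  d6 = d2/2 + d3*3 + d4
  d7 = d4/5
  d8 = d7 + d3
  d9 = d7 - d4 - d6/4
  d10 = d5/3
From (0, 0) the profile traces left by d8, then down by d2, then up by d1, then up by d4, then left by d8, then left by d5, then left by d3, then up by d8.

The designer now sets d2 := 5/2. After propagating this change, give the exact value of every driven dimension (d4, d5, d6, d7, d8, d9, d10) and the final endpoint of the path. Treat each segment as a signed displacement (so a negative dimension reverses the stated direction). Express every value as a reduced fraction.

d4 = 3/2
d5 = 5/2
d6 = 77/4
d7 = 3/10
d8 = 29/5
d9 = -481/80
d10 = 5/6
endpoint = (-98/5, 44/5)

Apply edit: d2 := 5/2
  d4 = d1 - d2 = 3/2
  d5 = 8 - d3 = 5/2
  d6 = d2/2 + d3*3 + d4 = 77/4
  d7 = d4/5 = 3/10
  d8 = d7 + d3 = 29/5
  d9 = d7 - d4 - d6/4 = -481/80
  d10 = d5/3 = 5/6
Walk from origin (0, 0):
  seg 1: left by d8 = 29/5 → (-29/5, 0)
  seg 2: down by d2 = 5/2 → (-29/5, -5/2)
  seg 3: up by d1 = 4 → (-29/5, 3/2)
  seg 4: up by d4 = 3/2 → (-29/5, 3)
  seg 5: left by d8 = 29/5 → (-58/5, 3)
  seg 6: left by d5 = 5/2 → (-141/10, 3)
  seg 7: left by d3 = 11/2 → (-98/5, 3)
  seg 8: up by d8 = 29/5 → (-98/5, 44/5)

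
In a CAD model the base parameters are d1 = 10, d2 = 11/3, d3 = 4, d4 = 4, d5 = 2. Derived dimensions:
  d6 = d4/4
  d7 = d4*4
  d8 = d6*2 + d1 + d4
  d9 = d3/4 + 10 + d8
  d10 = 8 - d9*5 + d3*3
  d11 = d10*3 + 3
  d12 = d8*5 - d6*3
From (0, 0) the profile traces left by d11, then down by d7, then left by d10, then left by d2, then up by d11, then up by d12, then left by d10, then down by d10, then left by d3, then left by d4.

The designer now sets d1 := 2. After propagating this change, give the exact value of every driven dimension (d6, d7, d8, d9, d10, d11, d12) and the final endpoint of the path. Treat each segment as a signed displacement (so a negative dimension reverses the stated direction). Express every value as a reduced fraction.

d6 = 1
d7 = 16
d8 = 8
d9 = 19
d10 = -75
d11 = -222
d12 = 37
endpoint = (1081/3, -126)

Apply edit: d1 := 2
  d6 = d4/4 = 1
  d7 = d4*4 = 16
  d8 = d6*2 + d1 + d4 = 8
  d9 = d3/4 + 10 + d8 = 19
  d10 = 8 - d9*5 + d3*3 = -75
  d11 = d10*3 + 3 = -222
  d12 = d8*5 - d6*3 = 37
Walk from origin (0, 0):
  seg 1: left by d11 = -222 → (222, 0)
  seg 2: down by d7 = 16 → (222, -16)
  seg 3: left by d10 = -75 → (297, -16)
  seg 4: left by d2 = 11/3 → (880/3, -16)
  seg 5: up by d11 = -222 → (880/3, -238)
  seg 6: up by d12 = 37 → (880/3, -201)
  seg 7: left by d10 = -75 → (1105/3, -201)
  seg 8: down by d10 = -75 → (1105/3, -126)
  seg 9: left by d3 = 4 → (1093/3, -126)
  seg 10: left by d4 = 4 → (1081/3, -126)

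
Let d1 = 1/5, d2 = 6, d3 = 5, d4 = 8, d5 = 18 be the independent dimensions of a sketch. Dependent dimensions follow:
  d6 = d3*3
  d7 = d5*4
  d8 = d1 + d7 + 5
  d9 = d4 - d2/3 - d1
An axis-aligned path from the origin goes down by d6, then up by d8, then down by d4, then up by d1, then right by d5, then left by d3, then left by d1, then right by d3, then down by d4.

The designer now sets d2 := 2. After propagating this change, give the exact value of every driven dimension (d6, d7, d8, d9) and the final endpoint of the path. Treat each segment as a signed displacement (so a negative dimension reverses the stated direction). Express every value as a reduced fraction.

d6 = 15
d7 = 72
d8 = 386/5
d9 = 107/15
endpoint = (89/5, 232/5)

Apply edit: d2 := 2
  d6 = d3*3 = 15
  d7 = d5*4 = 72
  d8 = d1 + d7 + 5 = 386/5
  d9 = d4 - d2/3 - d1 = 107/15
Walk from origin (0, 0):
  seg 1: down by d6 = 15 → (0, -15)
  seg 2: up by d8 = 386/5 → (0, 311/5)
  seg 3: down by d4 = 8 → (0, 271/5)
  seg 4: up by d1 = 1/5 → (0, 272/5)
  seg 5: right by d5 = 18 → (18, 272/5)
  seg 6: left by d3 = 5 → (13, 272/5)
  seg 7: left by d1 = 1/5 → (64/5, 272/5)
  seg 8: right by d3 = 5 → (89/5, 272/5)
  seg 9: down by d4 = 8 → (89/5, 232/5)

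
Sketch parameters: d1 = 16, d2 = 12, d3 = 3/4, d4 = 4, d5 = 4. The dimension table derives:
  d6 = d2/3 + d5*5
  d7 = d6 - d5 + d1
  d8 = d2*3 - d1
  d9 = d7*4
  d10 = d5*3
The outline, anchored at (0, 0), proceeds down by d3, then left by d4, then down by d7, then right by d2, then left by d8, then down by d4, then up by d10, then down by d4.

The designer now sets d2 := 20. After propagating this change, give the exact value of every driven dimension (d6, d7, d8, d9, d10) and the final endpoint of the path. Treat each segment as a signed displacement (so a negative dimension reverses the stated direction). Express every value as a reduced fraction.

Apply edit: d2 := 20
  d6 = d2/3 + d5*5 = 80/3
  d7 = d6 - d5 + d1 = 116/3
  d8 = d2*3 - d1 = 44
  d9 = d7*4 = 464/3
  d10 = d5*3 = 12
Walk from origin (0, 0):
  seg 1: down by d3 = 3/4 → (0, -3/4)
  seg 2: left by d4 = 4 → (-4, -3/4)
  seg 3: down by d7 = 116/3 → (-4, -473/12)
  seg 4: right by d2 = 20 → (16, -473/12)
  seg 5: left by d8 = 44 → (-28, -473/12)
  seg 6: down by d4 = 4 → (-28, -521/12)
  seg 7: up by d10 = 12 → (-28, -377/12)
  seg 8: down by d4 = 4 → (-28, -425/12)

d6 = 80/3
d7 = 116/3
d8 = 44
d9 = 464/3
d10 = 12
endpoint = (-28, -425/12)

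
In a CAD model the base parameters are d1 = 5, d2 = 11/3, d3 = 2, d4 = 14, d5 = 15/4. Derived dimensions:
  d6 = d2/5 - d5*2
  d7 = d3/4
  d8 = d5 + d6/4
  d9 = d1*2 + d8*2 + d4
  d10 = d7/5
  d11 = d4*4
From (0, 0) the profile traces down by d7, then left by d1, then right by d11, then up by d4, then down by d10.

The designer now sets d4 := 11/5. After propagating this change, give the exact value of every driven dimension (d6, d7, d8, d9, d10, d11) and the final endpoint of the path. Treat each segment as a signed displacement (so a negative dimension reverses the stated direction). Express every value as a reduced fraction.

Apply edit: d4 := 11/5
  d6 = d2/5 - d5*2 = -203/30
  d7 = d3/4 = 1/2
  d8 = d5 + d6/4 = 247/120
  d9 = d1*2 + d8*2 + d4 = 979/60
  d10 = d7/5 = 1/10
  d11 = d4*4 = 44/5
Walk from origin (0, 0):
  seg 1: down by d7 = 1/2 → (0, -1/2)
  seg 2: left by d1 = 5 → (-5, -1/2)
  seg 3: right by d11 = 44/5 → (19/5, -1/2)
  seg 4: up by d4 = 11/5 → (19/5, 17/10)
  seg 5: down by d10 = 1/10 → (19/5, 8/5)

d6 = -203/30
d7 = 1/2
d8 = 247/120
d9 = 979/60
d10 = 1/10
d11 = 44/5
endpoint = (19/5, 8/5)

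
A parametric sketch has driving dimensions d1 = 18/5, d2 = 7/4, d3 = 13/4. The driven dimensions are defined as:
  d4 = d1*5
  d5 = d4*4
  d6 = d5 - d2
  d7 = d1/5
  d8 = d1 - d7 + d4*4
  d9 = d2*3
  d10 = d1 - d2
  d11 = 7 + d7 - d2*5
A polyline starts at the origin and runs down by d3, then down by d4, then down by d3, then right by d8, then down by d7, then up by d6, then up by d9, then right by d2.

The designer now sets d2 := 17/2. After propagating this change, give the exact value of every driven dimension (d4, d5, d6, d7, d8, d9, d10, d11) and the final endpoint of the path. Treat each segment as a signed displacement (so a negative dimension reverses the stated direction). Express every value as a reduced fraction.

d4 = 18
d5 = 72
d6 = 127/2
d7 = 18/25
d8 = 1872/25
d9 = 51/2
d10 = -49/10
d11 = -1739/50
endpoint = (4169/50, 3189/50)

Apply edit: d2 := 17/2
  d4 = d1*5 = 18
  d5 = d4*4 = 72
  d6 = d5 - d2 = 127/2
  d7 = d1/5 = 18/25
  d8 = d1 - d7 + d4*4 = 1872/25
  d9 = d2*3 = 51/2
  d10 = d1 - d2 = -49/10
  d11 = 7 + d7 - d2*5 = -1739/50
Walk from origin (0, 0):
  seg 1: down by d3 = 13/4 → (0, -13/4)
  seg 2: down by d4 = 18 → (0, -85/4)
  seg 3: down by d3 = 13/4 → (0, -49/2)
  seg 4: right by d8 = 1872/25 → (1872/25, -49/2)
  seg 5: down by d7 = 18/25 → (1872/25, -1261/50)
  seg 6: up by d6 = 127/2 → (1872/25, 957/25)
  seg 7: up by d9 = 51/2 → (1872/25, 3189/50)
  seg 8: right by d2 = 17/2 → (4169/50, 3189/50)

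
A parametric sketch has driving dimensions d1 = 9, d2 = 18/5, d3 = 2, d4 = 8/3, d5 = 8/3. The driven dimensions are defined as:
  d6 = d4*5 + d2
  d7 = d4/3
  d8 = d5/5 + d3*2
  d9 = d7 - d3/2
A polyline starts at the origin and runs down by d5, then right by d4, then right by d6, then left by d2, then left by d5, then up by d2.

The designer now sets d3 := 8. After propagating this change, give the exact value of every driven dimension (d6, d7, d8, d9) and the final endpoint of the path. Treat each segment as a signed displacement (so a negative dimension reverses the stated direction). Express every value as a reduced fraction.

d6 = 254/15
d7 = 8/9
d8 = 248/15
d9 = -28/9
endpoint = (40/3, 14/15)

Apply edit: d3 := 8
  d6 = d4*5 + d2 = 254/15
  d7 = d4/3 = 8/9
  d8 = d5/5 + d3*2 = 248/15
  d9 = d7 - d3/2 = -28/9
Walk from origin (0, 0):
  seg 1: down by d5 = 8/3 → (0, -8/3)
  seg 2: right by d4 = 8/3 → (8/3, -8/3)
  seg 3: right by d6 = 254/15 → (98/5, -8/3)
  seg 4: left by d2 = 18/5 → (16, -8/3)
  seg 5: left by d5 = 8/3 → (40/3, -8/3)
  seg 6: up by d2 = 18/5 → (40/3, 14/15)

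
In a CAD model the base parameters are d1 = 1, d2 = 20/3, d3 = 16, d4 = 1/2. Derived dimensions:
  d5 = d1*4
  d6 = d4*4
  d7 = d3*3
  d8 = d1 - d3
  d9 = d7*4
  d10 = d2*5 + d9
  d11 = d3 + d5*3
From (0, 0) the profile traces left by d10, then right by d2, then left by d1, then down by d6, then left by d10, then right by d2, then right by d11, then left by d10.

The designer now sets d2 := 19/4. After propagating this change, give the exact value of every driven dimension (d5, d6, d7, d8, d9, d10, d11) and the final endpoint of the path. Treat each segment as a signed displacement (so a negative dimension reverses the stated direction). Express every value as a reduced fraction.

Apply edit: d2 := 19/4
  d5 = d1*4 = 4
  d6 = d4*4 = 2
  d7 = d3*3 = 48
  d8 = d1 - d3 = -15
  d9 = d7*4 = 192
  d10 = d2*5 + d9 = 863/4
  d11 = d3 + d5*3 = 28
Walk from origin (0, 0):
  seg 1: left by d10 = 863/4 → (-863/4, 0)
  seg 2: right by d2 = 19/4 → (-211, 0)
  seg 3: left by d1 = 1 → (-212, 0)
  seg 4: down by d6 = 2 → (-212, -2)
  seg 5: left by d10 = 863/4 → (-1711/4, -2)
  seg 6: right by d2 = 19/4 → (-423, -2)
  seg 7: right by d11 = 28 → (-395, -2)
  seg 8: left by d10 = 863/4 → (-2443/4, -2)

d5 = 4
d6 = 2
d7 = 48
d8 = -15
d9 = 192
d10 = 863/4
d11 = 28
endpoint = (-2443/4, -2)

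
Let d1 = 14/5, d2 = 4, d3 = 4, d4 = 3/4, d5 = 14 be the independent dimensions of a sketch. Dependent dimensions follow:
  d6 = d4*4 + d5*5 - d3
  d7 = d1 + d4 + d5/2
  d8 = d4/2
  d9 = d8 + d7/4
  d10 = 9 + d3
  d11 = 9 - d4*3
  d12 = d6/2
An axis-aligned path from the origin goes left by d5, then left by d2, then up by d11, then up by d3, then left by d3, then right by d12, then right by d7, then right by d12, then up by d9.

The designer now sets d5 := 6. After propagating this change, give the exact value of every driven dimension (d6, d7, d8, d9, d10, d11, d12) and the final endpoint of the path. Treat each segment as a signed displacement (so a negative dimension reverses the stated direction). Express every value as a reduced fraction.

d6 = 29
d7 = 131/20
d8 = 3/8
d9 = 161/80
d10 = 13
d11 = 27/4
d12 = 29/2
endpoint = (431/20, 1021/80)

Apply edit: d5 := 6
  d6 = d4*4 + d5*5 - d3 = 29
  d7 = d1 + d4 + d5/2 = 131/20
  d8 = d4/2 = 3/8
  d9 = d8 + d7/4 = 161/80
  d10 = 9 + d3 = 13
  d11 = 9 - d4*3 = 27/4
  d12 = d6/2 = 29/2
Walk from origin (0, 0):
  seg 1: left by d5 = 6 → (-6, 0)
  seg 2: left by d2 = 4 → (-10, 0)
  seg 3: up by d11 = 27/4 → (-10, 27/4)
  seg 4: up by d3 = 4 → (-10, 43/4)
  seg 5: left by d3 = 4 → (-14, 43/4)
  seg 6: right by d12 = 29/2 → (1/2, 43/4)
  seg 7: right by d7 = 131/20 → (141/20, 43/4)
  seg 8: right by d12 = 29/2 → (431/20, 43/4)
  seg 9: up by d9 = 161/80 → (431/20, 1021/80)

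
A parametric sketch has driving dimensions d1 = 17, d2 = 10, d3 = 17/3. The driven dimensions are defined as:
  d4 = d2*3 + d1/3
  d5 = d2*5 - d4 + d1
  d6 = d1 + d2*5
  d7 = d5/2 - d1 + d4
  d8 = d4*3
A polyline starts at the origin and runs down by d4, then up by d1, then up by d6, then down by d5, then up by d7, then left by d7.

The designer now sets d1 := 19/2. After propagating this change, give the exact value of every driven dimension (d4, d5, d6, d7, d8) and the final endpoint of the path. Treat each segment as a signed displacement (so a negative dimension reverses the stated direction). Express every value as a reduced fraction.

Apply edit: d1 := 19/2
  d4 = d2*3 + d1/3 = 199/6
  d5 = d2*5 - d4 + d1 = 79/3
  d6 = d1 + d2*5 = 119/2
  d7 = d5/2 - d1 + d4 = 221/6
  d8 = d4*3 = 199/2
Walk from origin (0, 0):
  seg 1: down by d4 = 199/6 → (0, -199/6)
  seg 2: up by d1 = 19/2 → (0, -71/3)
  seg 3: up by d6 = 119/2 → (0, 215/6)
  seg 4: down by d5 = 79/3 → (0, 19/2)
  seg 5: up by d7 = 221/6 → (0, 139/3)
  seg 6: left by d7 = 221/6 → (-221/6, 139/3)

d4 = 199/6
d5 = 79/3
d6 = 119/2
d7 = 221/6
d8 = 199/2
endpoint = (-221/6, 139/3)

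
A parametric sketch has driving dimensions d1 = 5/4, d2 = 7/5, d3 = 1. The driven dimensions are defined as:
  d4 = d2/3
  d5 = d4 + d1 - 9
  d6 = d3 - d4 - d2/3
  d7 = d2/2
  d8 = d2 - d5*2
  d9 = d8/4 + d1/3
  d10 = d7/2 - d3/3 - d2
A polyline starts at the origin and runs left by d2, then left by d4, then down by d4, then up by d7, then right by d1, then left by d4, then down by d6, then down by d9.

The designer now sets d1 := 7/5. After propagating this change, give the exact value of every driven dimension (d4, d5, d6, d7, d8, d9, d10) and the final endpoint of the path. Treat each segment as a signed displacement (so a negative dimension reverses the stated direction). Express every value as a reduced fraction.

d4 = 7/15
d5 = -107/15
d6 = 1/15
d7 = 7/10
d8 = 47/3
d9 = 263/60
d10 = -83/60
endpoint = (-14/15, -253/60)

Apply edit: d1 := 7/5
  d4 = d2/3 = 7/15
  d5 = d4 + d1 - 9 = -107/15
  d6 = d3 - d4 - d2/3 = 1/15
  d7 = d2/2 = 7/10
  d8 = d2 - d5*2 = 47/3
  d9 = d8/4 + d1/3 = 263/60
  d10 = d7/2 - d3/3 - d2 = -83/60
Walk from origin (0, 0):
  seg 1: left by d2 = 7/5 → (-7/5, 0)
  seg 2: left by d4 = 7/15 → (-28/15, 0)
  seg 3: down by d4 = 7/15 → (-28/15, -7/15)
  seg 4: up by d7 = 7/10 → (-28/15, 7/30)
  seg 5: right by d1 = 7/5 → (-7/15, 7/30)
  seg 6: left by d4 = 7/15 → (-14/15, 7/30)
  seg 7: down by d6 = 1/15 → (-14/15, 1/6)
  seg 8: down by d9 = 263/60 → (-14/15, -253/60)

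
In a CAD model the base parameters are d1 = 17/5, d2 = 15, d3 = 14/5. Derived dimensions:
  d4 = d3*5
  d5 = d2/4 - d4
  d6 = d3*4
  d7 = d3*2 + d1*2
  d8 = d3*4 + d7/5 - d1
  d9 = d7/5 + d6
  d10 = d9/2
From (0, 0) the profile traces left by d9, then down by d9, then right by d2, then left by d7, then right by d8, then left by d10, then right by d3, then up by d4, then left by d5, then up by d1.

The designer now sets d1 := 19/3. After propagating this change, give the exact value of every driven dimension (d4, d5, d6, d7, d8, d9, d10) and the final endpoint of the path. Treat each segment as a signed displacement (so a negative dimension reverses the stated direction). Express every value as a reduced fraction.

d4 = 14
d5 = -41/4
d6 = 56/5
d7 = 274/15
d8 = 213/25
d9 = 1114/75
d10 = 557/75
endpoint = (-1193/300, 137/25)

Apply edit: d1 := 19/3
  d4 = d3*5 = 14
  d5 = d2/4 - d4 = -41/4
  d6 = d3*4 = 56/5
  d7 = d3*2 + d1*2 = 274/15
  d8 = d3*4 + d7/5 - d1 = 213/25
  d9 = d7/5 + d6 = 1114/75
  d10 = d9/2 = 557/75
Walk from origin (0, 0):
  seg 1: left by d9 = 1114/75 → (-1114/75, 0)
  seg 2: down by d9 = 1114/75 → (-1114/75, -1114/75)
  seg 3: right by d2 = 15 → (11/75, -1114/75)
  seg 4: left by d7 = 274/15 → (-453/25, -1114/75)
  seg 5: right by d8 = 213/25 → (-48/5, -1114/75)
  seg 6: left by d10 = 557/75 → (-1277/75, -1114/75)
  seg 7: right by d3 = 14/5 → (-1067/75, -1114/75)
  seg 8: up by d4 = 14 → (-1067/75, -64/75)
  seg 9: left by d5 = -41/4 → (-1193/300, -64/75)
  seg 10: up by d1 = 19/3 → (-1193/300, 137/25)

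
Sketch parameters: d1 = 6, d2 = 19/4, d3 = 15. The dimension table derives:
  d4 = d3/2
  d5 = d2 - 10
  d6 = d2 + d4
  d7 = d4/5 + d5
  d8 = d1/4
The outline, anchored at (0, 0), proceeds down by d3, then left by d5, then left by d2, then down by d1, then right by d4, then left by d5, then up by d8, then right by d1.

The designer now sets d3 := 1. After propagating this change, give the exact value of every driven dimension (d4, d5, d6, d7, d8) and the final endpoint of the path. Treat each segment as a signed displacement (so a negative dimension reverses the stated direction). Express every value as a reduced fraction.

d4 = 1/2
d5 = -21/4
d6 = 21/4
d7 = -103/20
d8 = 3/2
endpoint = (49/4, -11/2)

Apply edit: d3 := 1
  d4 = d3/2 = 1/2
  d5 = d2 - 10 = -21/4
  d6 = d2 + d4 = 21/4
  d7 = d4/5 + d5 = -103/20
  d8 = d1/4 = 3/2
Walk from origin (0, 0):
  seg 1: down by d3 = 1 → (0, -1)
  seg 2: left by d5 = -21/4 → (21/4, -1)
  seg 3: left by d2 = 19/4 → (1/2, -1)
  seg 4: down by d1 = 6 → (1/2, -7)
  seg 5: right by d4 = 1/2 → (1, -7)
  seg 6: left by d5 = -21/4 → (25/4, -7)
  seg 7: up by d8 = 3/2 → (25/4, -11/2)
  seg 8: right by d1 = 6 → (49/4, -11/2)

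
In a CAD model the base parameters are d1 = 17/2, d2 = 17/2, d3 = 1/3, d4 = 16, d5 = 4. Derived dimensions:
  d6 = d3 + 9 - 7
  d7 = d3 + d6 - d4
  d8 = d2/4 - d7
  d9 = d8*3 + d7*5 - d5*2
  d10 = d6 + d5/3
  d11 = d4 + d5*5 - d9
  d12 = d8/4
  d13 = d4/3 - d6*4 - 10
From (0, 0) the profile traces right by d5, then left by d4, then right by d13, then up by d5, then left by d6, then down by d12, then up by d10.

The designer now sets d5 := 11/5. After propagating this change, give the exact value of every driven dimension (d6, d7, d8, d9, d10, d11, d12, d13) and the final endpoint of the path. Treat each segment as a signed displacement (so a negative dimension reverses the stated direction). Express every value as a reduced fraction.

d6 = 7/3
d7 = -40/3
d8 = 371/24
d9 = -2963/120
d10 = 46/15
d11 = 6203/120
d12 = 371/96
d13 = -14
endpoint = (-452/15, 673/480)

Apply edit: d5 := 11/5
  d6 = d3 + 9 - 7 = 7/3
  d7 = d3 + d6 - d4 = -40/3
  d8 = d2/4 - d7 = 371/24
  d9 = d8*3 + d7*5 - d5*2 = -2963/120
  d10 = d6 + d5/3 = 46/15
  d11 = d4 + d5*5 - d9 = 6203/120
  d12 = d8/4 = 371/96
  d13 = d4/3 - d6*4 - 10 = -14
Walk from origin (0, 0):
  seg 1: right by d5 = 11/5 → (11/5, 0)
  seg 2: left by d4 = 16 → (-69/5, 0)
  seg 3: right by d13 = -14 → (-139/5, 0)
  seg 4: up by d5 = 11/5 → (-139/5, 11/5)
  seg 5: left by d6 = 7/3 → (-452/15, 11/5)
  seg 6: down by d12 = 371/96 → (-452/15, -799/480)
  seg 7: up by d10 = 46/15 → (-452/15, 673/480)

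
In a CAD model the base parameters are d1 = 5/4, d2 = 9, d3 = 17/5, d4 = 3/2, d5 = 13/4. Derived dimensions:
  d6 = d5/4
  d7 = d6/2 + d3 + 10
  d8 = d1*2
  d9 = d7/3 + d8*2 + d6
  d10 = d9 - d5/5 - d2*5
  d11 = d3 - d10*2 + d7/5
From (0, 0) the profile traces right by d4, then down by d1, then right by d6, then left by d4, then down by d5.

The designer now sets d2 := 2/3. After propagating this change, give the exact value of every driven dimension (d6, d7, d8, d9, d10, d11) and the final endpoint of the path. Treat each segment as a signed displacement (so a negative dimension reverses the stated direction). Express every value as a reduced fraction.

d6 = 13/16
d7 = 2209/160
d8 = 5/2
d9 = 4999/480
d10 = 1029/160
d11 = -5361/800
endpoint = (13/16, -9/2)

Apply edit: d2 := 2/3
  d6 = d5/4 = 13/16
  d7 = d6/2 + d3 + 10 = 2209/160
  d8 = d1*2 = 5/2
  d9 = d7/3 + d8*2 + d6 = 4999/480
  d10 = d9 - d5/5 - d2*5 = 1029/160
  d11 = d3 - d10*2 + d7/5 = -5361/800
Walk from origin (0, 0):
  seg 1: right by d4 = 3/2 → (3/2, 0)
  seg 2: down by d1 = 5/4 → (3/2, -5/4)
  seg 3: right by d6 = 13/16 → (37/16, -5/4)
  seg 4: left by d4 = 3/2 → (13/16, -5/4)
  seg 5: down by d5 = 13/4 → (13/16, -9/2)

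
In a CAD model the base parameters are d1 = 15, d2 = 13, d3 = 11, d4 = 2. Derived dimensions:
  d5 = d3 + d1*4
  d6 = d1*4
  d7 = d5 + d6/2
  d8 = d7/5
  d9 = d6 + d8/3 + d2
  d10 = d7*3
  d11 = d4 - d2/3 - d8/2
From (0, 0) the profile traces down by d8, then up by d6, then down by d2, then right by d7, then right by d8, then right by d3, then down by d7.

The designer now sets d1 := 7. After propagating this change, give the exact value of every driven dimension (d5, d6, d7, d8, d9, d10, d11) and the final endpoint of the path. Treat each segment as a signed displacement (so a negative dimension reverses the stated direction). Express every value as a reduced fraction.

Apply edit: d1 := 7
  d5 = d3 + d1*4 = 39
  d6 = d1*4 = 28
  d7 = d5 + d6/2 = 53
  d8 = d7/5 = 53/5
  d9 = d6 + d8/3 + d2 = 668/15
  d10 = d7*3 = 159
  d11 = d4 - d2/3 - d8/2 = -229/30
Walk from origin (0, 0):
  seg 1: down by d8 = 53/5 → (0, -53/5)
  seg 2: up by d6 = 28 → (0, 87/5)
  seg 3: down by d2 = 13 → (0, 22/5)
  seg 4: right by d7 = 53 → (53, 22/5)
  seg 5: right by d8 = 53/5 → (318/5, 22/5)
  seg 6: right by d3 = 11 → (373/5, 22/5)
  seg 7: down by d7 = 53 → (373/5, -243/5)

d5 = 39
d6 = 28
d7 = 53
d8 = 53/5
d9 = 668/15
d10 = 159
d11 = -229/30
endpoint = (373/5, -243/5)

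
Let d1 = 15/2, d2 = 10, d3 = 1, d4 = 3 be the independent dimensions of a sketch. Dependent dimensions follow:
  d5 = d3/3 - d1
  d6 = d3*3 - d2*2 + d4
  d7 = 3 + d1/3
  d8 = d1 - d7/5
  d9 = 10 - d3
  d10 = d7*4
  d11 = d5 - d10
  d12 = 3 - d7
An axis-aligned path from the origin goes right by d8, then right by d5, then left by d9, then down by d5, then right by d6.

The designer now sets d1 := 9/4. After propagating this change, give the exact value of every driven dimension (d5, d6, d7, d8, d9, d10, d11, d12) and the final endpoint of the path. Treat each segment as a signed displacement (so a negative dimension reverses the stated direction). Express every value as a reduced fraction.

d5 = -23/12
d6 = -14
d7 = 15/4
d8 = 3/2
d9 = 9
d10 = 15
d11 = -203/12
d12 = -3/4
endpoint = (-281/12, 23/12)

Apply edit: d1 := 9/4
  d5 = d3/3 - d1 = -23/12
  d6 = d3*3 - d2*2 + d4 = -14
  d7 = 3 + d1/3 = 15/4
  d8 = d1 - d7/5 = 3/2
  d9 = 10 - d3 = 9
  d10 = d7*4 = 15
  d11 = d5 - d10 = -203/12
  d12 = 3 - d7 = -3/4
Walk from origin (0, 0):
  seg 1: right by d8 = 3/2 → (3/2, 0)
  seg 2: right by d5 = -23/12 → (-5/12, 0)
  seg 3: left by d9 = 9 → (-113/12, 0)
  seg 4: down by d5 = -23/12 → (-113/12, 23/12)
  seg 5: right by d6 = -14 → (-281/12, 23/12)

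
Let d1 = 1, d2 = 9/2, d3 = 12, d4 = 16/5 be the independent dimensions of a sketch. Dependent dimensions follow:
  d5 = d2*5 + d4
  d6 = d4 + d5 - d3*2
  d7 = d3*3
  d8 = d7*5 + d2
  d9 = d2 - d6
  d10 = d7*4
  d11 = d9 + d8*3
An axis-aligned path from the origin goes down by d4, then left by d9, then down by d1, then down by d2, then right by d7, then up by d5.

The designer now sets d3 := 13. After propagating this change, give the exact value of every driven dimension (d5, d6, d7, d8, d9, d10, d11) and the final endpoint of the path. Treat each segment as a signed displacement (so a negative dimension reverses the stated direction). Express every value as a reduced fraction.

Apply edit: d3 := 13
  d5 = d2*5 + d4 = 257/10
  d6 = d4 + d5 - d3*2 = 29/10
  d7 = d3*3 = 39
  d8 = d7*5 + d2 = 399/2
  d9 = d2 - d6 = 8/5
  d10 = d7*4 = 156
  d11 = d9 + d8*3 = 6001/10
Walk from origin (0, 0):
  seg 1: down by d4 = 16/5 → (0, -16/5)
  seg 2: left by d9 = 8/5 → (-8/5, -16/5)
  seg 3: down by d1 = 1 → (-8/5, -21/5)
  seg 4: down by d2 = 9/2 → (-8/5, -87/10)
  seg 5: right by d7 = 39 → (187/5, -87/10)
  seg 6: up by d5 = 257/10 → (187/5, 17)

d5 = 257/10
d6 = 29/10
d7 = 39
d8 = 399/2
d9 = 8/5
d10 = 156
d11 = 6001/10
endpoint = (187/5, 17)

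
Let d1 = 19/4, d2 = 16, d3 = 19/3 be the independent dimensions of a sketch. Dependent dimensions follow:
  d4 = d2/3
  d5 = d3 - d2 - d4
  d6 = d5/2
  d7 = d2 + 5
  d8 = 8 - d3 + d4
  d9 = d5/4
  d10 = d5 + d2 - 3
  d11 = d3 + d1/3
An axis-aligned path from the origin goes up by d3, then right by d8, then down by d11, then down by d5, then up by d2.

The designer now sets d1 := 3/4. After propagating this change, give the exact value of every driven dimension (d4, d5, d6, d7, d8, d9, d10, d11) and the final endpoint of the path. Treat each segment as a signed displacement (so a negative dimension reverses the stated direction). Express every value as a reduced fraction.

d4 = 16/3
d5 = -15
d6 = -15/2
d7 = 21
d8 = 7
d9 = -15/4
d10 = -2
d11 = 79/12
endpoint = (7, 123/4)

Apply edit: d1 := 3/4
  d4 = d2/3 = 16/3
  d5 = d3 - d2 - d4 = -15
  d6 = d5/2 = -15/2
  d7 = d2 + 5 = 21
  d8 = 8 - d3 + d4 = 7
  d9 = d5/4 = -15/4
  d10 = d5 + d2 - 3 = -2
  d11 = d3 + d1/3 = 79/12
Walk from origin (0, 0):
  seg 1: up by d3 = 19/3 → (0, 19/3)
  seg 2: right by d8 = 7 → (7, 19/3)
  seg 3: down by d11 = 79/12 → (7, -1/4)
  seg 4: down by d5 = -15 → (7, 59/4)
  seg 5: up by d2 = 16 → (7, 123/4)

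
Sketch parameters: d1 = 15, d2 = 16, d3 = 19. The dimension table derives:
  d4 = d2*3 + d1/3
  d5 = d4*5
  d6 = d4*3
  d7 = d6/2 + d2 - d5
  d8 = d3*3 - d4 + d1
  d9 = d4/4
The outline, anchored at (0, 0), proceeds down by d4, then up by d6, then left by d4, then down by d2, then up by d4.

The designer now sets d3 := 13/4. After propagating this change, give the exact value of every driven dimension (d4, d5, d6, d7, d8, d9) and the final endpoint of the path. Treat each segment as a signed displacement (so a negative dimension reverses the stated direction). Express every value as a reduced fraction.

Apply edit: d3 := 13/4
  d4 = d2*3 + d1/3 = 53
  d5 = d4*5 = 265
  d6 = d4*3 = 159
  d7 = d6/2 + d2 - d5 = -339/2
  d8 = d3*3 - d4 + d1 = -113/4
  d9 = d4/4 = 53/4
Walk from origin (0, 0):
  seg 1: down by d4 = 53 → (0, -53)
  seg 2: up by d6 = 159 → (0, 106)
  seg 3: left by d4 = 53 → (-53, 106)
  seg 4: down by d2 = 16 → (-53, 90)
  seg 5: up by d4 = 53 → (-53, 143)

d4 = 53
d5 = 265
d6 = 159
d7 = -339/2
d8 = -113/4
d9 = 53/4
endpoint = (-53, 143)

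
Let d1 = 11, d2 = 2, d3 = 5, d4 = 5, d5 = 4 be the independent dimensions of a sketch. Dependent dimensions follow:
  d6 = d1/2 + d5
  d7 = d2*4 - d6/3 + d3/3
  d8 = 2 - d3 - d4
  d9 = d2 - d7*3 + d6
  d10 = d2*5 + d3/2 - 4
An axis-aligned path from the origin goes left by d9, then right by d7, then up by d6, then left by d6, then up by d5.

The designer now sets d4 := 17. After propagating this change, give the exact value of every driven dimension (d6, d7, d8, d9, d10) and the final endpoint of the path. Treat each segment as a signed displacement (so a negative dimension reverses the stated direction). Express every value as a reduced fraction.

d6 = 19/2
d7 = 13/2
d8 = -20
d9 = -8
d10 = 17/2
endpoint = (5, 27/2)

Apply edit: d4 := 17
  d6 = d1/2 + d5 = 19/2
  d7 = d2*4 - d6/3 + d3/3 = 13/2
  d8 = 2 - d3 - d4 = -20
  d9 = d2 - d7*3 + d6 = -8
  d10 = d2*5 + d3/2 - 4 = 17/2
Walk from origin (0, 0):
  seg 1: left by d9 = -8 → (8, 0)
  seg 2: right by d7 = 13/2 → (29/2, 0)
  seg 3: up by d6 = 19/2 → (29/2, 19/2)
  seg 4: left by d6 = 19/2 → (5, 19/2)
  seg 5: up by d5 = 4 → (5, 27/2)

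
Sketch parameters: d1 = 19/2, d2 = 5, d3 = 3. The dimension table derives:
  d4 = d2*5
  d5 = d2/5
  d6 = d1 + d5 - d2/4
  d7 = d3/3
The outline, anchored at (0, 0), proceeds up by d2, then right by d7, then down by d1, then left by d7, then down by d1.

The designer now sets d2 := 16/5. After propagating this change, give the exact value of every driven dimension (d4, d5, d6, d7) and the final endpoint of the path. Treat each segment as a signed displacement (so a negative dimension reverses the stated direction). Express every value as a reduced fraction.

d4 = 16
d5 = 16/25
d6 = 467/50
d7 = 1
endpoint = (0, -79/5)

Apply edit: d2 := 16/5
  d4 = d2*5 = 16
  d5 = d2/5 = 16/25
  d6 = d1 + d5 - d2/4 = 467/50
  d7 = d3/3 = 1
Walk from origin (0, 0):
  seg 1: up by d2 = 16/5 → (0, 16/5)
  seg 2: right by d7 = 1 → (1, 16/5)
  seg 3: down by d1 = 19/2 → (1, -63/10)
  seg 4: left by d7 = 1 → (0, -63/10)
  seg 5: down by d1 = 19/2 → (0, -79/5)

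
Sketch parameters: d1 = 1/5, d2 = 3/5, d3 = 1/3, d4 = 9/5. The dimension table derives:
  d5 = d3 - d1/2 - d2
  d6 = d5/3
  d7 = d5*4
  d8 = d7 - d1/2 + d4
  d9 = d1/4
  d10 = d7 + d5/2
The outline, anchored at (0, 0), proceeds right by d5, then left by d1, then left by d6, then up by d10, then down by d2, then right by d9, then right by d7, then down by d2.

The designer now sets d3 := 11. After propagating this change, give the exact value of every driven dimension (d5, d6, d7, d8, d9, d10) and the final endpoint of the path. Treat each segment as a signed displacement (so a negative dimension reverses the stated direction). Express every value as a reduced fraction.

Apply edit: d3 := 11
  d5 = d3 - d1/2 - d2 = 103/10
  d6 = d5/3 = 103/30
  d7 = d5*4 = 206/5
  d8 = d7 - d1/2 + d4 = 429/10
  d9 = d1/4 = 1/20
  d10 = d7 + d5/2 = 927/20
Walk from origin (0, 0):
  seg 1: right by d5 = 103/10 → (103/10, 0)
  seg 2: left by d1 = 1/5 → (101/10, 0)
  seg 3: left by d6 = 103/30 → (20/3, 0)
  seg 4: up by d10 = 927/20 → (20/3, 927/20)
  seg 5: down by d2 = 3/5 → (20/3, 183/4)
  seg 6: right by d9 = 1/20 → (403/60, 183/4)
  seg 7: right by d7 = 206/5 → (575/12, 183/4)
  seg 8: down by d2 = 3/5 → (575/12, 903/20)

d5 = 103/10
d6 = 103/30
d7 = 206/5
d8 = 429/10
d9 = 1/20
d10 = 927/20
endpoint = (575/12, 903/20)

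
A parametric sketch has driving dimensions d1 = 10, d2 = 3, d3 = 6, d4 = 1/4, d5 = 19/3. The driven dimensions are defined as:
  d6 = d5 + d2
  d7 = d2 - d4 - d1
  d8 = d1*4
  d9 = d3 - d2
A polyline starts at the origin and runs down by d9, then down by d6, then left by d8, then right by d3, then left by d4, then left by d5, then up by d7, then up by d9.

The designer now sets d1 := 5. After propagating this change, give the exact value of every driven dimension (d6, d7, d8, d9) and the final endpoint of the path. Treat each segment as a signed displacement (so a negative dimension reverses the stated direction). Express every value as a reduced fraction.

Apply edit: d1 := 5
  d6 = d5 + d2 = 28/3
  d7 = d2 - d4 - d1 = -9/4
  d8 = d1*4 = 20
  d9 = d3 - d2 = 3
Walk from origin (0, 0):
  seg 1: down by d9 = 3 → (0, -3)
  seg 2: down by d6 = 28/3 → (0, -37/3)
  seg 3: left by d8 = 20 → (-20, -37/3)
  seg 4: right by d3 = 6 → (-14, -37/3)
  seg 5: left by d4 = 1/4 → (-57/4, -37/3)
  seg 6: left by d5 = 19/3 → (-247/12, -37/3)
  seg 7: up by d7 = -9/4 → (-247/12, -175/12)
  seg 8: up by d9 = 3 → (-247/12, -139/12)

d6 = 28/3
d7 = -9/4
d8 = 20
d9 = 3
endpoint = (-247/12, -139/12)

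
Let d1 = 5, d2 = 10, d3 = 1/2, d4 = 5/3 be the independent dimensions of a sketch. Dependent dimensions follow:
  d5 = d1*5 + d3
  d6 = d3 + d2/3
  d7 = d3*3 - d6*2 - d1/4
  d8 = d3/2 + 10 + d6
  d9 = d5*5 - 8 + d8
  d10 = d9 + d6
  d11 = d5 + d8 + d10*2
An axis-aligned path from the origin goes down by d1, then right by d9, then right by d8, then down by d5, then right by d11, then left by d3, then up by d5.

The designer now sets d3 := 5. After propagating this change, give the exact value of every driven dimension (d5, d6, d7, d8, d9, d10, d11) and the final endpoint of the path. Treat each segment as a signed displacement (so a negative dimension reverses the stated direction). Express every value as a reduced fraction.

Apply edit: d3 := 5
  d5 = d1*5 + d3 = 30
  d6 = d3 + d2/3 = 25/3
  d7 = d3*3 - d6*2 - d1/4 = -35/12
  d8 = d3/2 + 10 + d6 = 125/6
  d9 = d5*5 - 8 + d8 = 977/6
  d10 = d9 + d6 = 1027/6
  d11 = d5 + d8 + d10*2 = 2359/6
Walk from origin (0, 0):
  seg 1: down by d1 = 5 → (0, -5)
  seg 2: right by d9 = 977/6 → (977/6, -5)
  seg 3: right by d8 = 125/6 → (551/3, -5)
  seg 4: down by d5 = 30 → (551/3, -35)
  seg 5: right by d11 = 2359/6 → (3461/6, -35)
  seg 6: left by d3 = 5 → (3431/6, -35)
  seg 7: up by d5 = 30 → (3431/6, -5)

d5 = 30
d6 = 25/3
d7 = -35/12
d8 = 125/6
d9 = 977/6
d10 = 1027/6
d11 = 2359/6
endpoint = (3431/6, -5)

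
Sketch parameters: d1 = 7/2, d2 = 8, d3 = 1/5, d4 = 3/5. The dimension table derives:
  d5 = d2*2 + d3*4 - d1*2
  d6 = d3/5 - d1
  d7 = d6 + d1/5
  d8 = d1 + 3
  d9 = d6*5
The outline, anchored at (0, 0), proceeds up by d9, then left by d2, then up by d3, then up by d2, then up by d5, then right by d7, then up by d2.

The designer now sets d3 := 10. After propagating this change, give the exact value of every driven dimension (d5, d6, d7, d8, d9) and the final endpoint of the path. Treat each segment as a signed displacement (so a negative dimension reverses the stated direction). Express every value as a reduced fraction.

d5 = 49
d6 = -3/2
d7 = -4/5
d8 = 13/2
d9 = -15/2
endpoint = (-44/5, 135/2)

Apply edit: d3 := 10
  d5 = d2*2 + d3*4 - d1*2 = 49
  d6 = d3/5 - d1 = -3/2
  d7 = d6 + d1/5 = -4/5
  d8 = d1 + 3 = 13/2
  d9 = d6*5 = -15/2
Walk from origin (0, 0):
  seg 1: up by d9 = -15/2 → (0, -15/2)
  seg 2: left by d2 = 8 → (-8, -15/2)
  seg 3: up by d3 = 10 → (-8, 5/2)
  seg 4: up by d2 = 8 → (-8, 21/2)
  seg 5: up by d5 = 49 → (-8, 119/2)
  seg 6: right by d7 = -4/5 → (-44/5, 119/2)
  seg 7: up by d2 = 8 → (-44/5, 135/2)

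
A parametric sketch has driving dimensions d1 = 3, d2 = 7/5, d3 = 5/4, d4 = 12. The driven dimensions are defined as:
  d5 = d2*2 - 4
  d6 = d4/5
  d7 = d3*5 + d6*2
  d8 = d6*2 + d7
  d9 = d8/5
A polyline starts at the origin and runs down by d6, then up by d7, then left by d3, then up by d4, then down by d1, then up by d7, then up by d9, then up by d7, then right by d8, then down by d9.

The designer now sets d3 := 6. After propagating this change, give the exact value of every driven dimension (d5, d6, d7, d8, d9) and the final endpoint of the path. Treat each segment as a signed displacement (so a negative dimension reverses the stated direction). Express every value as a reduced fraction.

d5 = -6/5
d6 = 12/5
d7 = 174/5
d8 = 198/5
d9 = 198/25
endpoint = (168/5, 111)

Apply edit: d3 := 6
  d5 = d2*2 - 4 = -6/5
  d6 = d4/5 = 12/5
  d7 = d3*5 + d6*2 = 174/5
  d8 = d6*2 + d7 = 198/5
  d9 = d8/5 = 198/25
Walk from origin (0, 0):
  seg 1: down by d6 = 12/5 → (0, -12/5)
  seg 2: up by d7 = 174/5 → (0, 162/5)
  seg 3: left by d3 = 6 → (-6, 162/5)
  seg 4: up by d4 = 12 → (-6, 222/5)
  seg 5: down by d1 = 3 → (-6, 207/5)
  seg 6: up by d7 = 174/5 → (-6, 381/5)
  seg 7: up by d9 = 198/25 → (-6, 2103/25)
  seg 8: up by d7 = 174/5 → (-6, 2973/25)
  seg 9: right by d8 = 198/5 → (168/5, 2973/25)
  seg 10: down by d9 = 198/25 → (168/5, 111)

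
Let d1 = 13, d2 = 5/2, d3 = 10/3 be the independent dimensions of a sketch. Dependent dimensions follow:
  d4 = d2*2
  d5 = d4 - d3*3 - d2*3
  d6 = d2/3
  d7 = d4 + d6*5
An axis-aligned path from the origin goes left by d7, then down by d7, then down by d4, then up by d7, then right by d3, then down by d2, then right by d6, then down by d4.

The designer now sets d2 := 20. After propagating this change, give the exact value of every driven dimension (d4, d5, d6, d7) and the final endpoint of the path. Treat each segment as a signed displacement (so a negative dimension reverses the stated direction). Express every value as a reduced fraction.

Apply edit: d2 := 20
  d4 = d2*2 = 40
  d5 = d4 - d3*3 - d2*3 = -30
  d6 = d2/3 = 20/3
  d7 = d4 + d6*5 = 220/3
Walk from origin (0, 0):
  seg 1: left by d7 = 220/3 → (-220/3, 0)
  seg 2: down by d7 = 220/3 → (-220/3, -220/3)
  seg 3: down by d4 = 40 → (-220/3, -340/3)
  seg 4: up by d7 = 220/3 → (-220/3, -40)
  seg 5: right by d3 = 10/3 → (-70, -40)
  seg 6: down by d2 = 20 → (-70, -60)
  seg 7: right by d6 = 20/3 → (-190/3, -60)
  seg 8: down by d4 = 40 → (-190/3, -100)

d4 = 40
d5 = -30
d6 = 20/3
d7 = 220/3
endpoint = (-190/3, -100)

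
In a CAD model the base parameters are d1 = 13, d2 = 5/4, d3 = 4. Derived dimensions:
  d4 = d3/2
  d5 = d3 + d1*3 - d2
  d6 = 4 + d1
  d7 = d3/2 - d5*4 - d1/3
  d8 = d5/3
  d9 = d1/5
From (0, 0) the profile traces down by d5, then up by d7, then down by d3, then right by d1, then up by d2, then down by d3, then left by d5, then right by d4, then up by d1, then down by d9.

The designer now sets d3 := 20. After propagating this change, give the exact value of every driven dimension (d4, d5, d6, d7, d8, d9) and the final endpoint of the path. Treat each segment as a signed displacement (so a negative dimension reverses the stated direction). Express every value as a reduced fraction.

Apply edit: d3 := 20
  d4 = d3/2 = 10
  d5 = d3 + d1*3 - d2 = 231/4
  d6 = 4 + d1 = 17
  d7 = d3/2 - d5*4 - d1/3 = -676/3
  d8 = d5/3 = 77/4
  d9 = d1/5 = 13/5
Walk from origin (0, 0):
  seg 1: down by d5 = 231/4 → (0, -231/4)
  seg 2: up by d7 = -676/3 → (0, -3397/12)
  seg 3: down by d3 = 20 → (0, -3637/12)
  seg 4: right by d1 = 13 → (13, -3637/12)
  seg 5: up by d2 = 5/4 → (13, -1811/6)
  seg 6: down by d3 = 20 → (13, -1931/6)
  seg 7: left by d5 = 231/4 → (-179/4, -1931/6)
  seg 8: right by d4 = 10 → (-139/4, -1931/6)
  seg 9: up by d1 = 13 → (-139/4, -1853/6)
  seg 10: down by d9 = 13/5 → (-139/4, -9343/30)

d4 = 10
d5 = 231/4
d6 = 17
d7 = -676/3
d8 = 77/4
d9 = 13/5
endpoint = (-139/4, -9343/30)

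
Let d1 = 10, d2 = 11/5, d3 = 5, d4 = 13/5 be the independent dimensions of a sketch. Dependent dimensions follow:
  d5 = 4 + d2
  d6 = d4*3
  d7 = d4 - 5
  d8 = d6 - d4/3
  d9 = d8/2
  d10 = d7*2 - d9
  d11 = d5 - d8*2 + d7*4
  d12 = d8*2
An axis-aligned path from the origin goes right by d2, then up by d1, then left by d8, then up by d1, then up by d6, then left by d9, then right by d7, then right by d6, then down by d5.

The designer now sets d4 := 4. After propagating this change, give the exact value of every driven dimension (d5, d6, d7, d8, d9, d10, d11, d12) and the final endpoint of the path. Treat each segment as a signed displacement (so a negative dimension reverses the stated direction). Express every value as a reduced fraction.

Apply edit: d4 := 4
  d5 = 4 + d2 = 31/5
  d6 = d4*3 = 12
  d7 = d4 - 5 = -1
  d8 = d6 - d4/3 = 32/3
  d9 = d8/2 = 16/3
  d10 = d7*2 - d9 = -22/3
  d11 = d5 - d8*2 + d7*4 = -287/15
  d12 = d8*2 = 64/3
Walk from origin (0, 0):
  seg 1: right by d2 = 11/5 → (11/5, 0)
  seg 2: up by d1 = 10 → (11/5, 10)
  seg 3: left by d8 = 32/3 → (-127/15, 10)
  seg 4: up by d1 = 10 → (-127/15, 20)
  seg 5: up by d6 = 12 → (-127/15, 32)
  seg 6: left by d9 = 16/3 → (-69/5, 32)
  seg 7: right by d7 = -1 → (-74/5, 32)
  seg 8: right by d6 = 12 → (-14/5, 32)
  seg 9: down by d5 = 31/5 → (-14/5, 129/5)

d5 = 31/5
d6 = 12
d7 = -1
d8 = 32/3
d9 = 16/3
d10 = -22/3
d11 = -287/15
d12 = 64/3
endpoint = (-14/5, 129/5)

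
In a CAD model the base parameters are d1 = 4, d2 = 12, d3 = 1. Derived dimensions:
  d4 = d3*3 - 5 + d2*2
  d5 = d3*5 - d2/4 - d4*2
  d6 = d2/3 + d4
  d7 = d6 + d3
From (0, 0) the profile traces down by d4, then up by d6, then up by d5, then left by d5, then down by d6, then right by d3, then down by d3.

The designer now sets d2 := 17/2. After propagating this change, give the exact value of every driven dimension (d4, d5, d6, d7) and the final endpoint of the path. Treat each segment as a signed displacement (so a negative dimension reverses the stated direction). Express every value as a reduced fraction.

d4 = 15
d5 = -217/8
d6 = 107/6
d7 = 113/6
endpoint = (225/8, -345/8)

Apply edit: d2 := 17/2
  d4 = d3*3 - 5 + d2*2 = 15
  d5 = d3*5 - d2/4 - d4*2 = -217/8
  d6 = d2/3 + d4 = 107/6
  d7 = d6 + d3 = 113/6
Walk from origin (0, 0):
  seg 1: down by d4 = 15 → (0, -15)
  seg 2: up by d6 = 107/6 → (0, 17/6)
  seg 3: up by d5 = -217/8 → (0, -583/24)
  seg 4: left by d5 = -217/8 → (217/8, -583/24)
  seg 5: down by d6 = 107/6 → (217/8, -337/8)
  seg 6: right by d3 = 1 → (225/8, -337/8)
  seg 7: down by d3 = 1 → (225/8, -345/8)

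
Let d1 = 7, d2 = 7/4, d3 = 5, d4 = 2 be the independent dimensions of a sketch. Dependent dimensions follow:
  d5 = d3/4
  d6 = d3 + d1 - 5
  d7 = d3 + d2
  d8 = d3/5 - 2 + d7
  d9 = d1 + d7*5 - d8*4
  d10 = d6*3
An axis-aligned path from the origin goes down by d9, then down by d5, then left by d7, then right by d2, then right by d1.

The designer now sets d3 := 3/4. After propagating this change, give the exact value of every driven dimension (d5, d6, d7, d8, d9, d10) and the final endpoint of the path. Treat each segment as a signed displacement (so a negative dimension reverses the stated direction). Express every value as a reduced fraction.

Apply edit: d3 := 3/4
  d5 = d3/4 = 3/16
  d6 = d3 + d1 - 5 = 11/4
  d7 = d3 + d2 = 5/2
  d8 = d3/5 - 2 + d7 = 13/20
  d9 = d1 + d7*5 - d8*4 = 169/10
  d10 = d6*3 = 33/4
Walk from origin (0, 0):
  seg 1: down by d9 = 169/10 → (0, -169/10)
  seg 2: down by d5 = 3/16 → (0, -1367/80)
  seg 3: left by d7 = 5/2 → (-5/2, -1367/80)
  seg 4: right by d2 = 7/4 → (-3/4, -1367/80)
  seg 5: right by d1 = 7 → (25/4, -1367/80)

d5 = 3/16
d6 = 11/4
d7 = 5/2
d8 = 13/20
d9 = 169/10
d10 = 33/4
endpoint = (25/4, -1367/80)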